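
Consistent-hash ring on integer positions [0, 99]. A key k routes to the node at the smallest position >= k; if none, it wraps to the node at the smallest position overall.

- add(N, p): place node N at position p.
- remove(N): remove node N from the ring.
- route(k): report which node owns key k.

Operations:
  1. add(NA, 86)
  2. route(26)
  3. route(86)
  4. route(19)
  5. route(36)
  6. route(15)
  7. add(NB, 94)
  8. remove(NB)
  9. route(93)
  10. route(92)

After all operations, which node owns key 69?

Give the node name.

Op 1: add NA@86 -> ring=[86:NA]
Op 2: route key 26: smallest pos >= 26 is 86 -> NA
Op 3: route key 86: smallest pos >= 86 is 86 -> NA
Op 4: route key 19: smallest pos >= 19 is 86 -> NA
Op 5: route key 36: smallest pos >= 36 is 86 -> NA
Op 6: route key 15: smallest pos >= 15 is 86 -> NA
Op 7: add NB@94 -> ring=[86:NA,94:NB]
Op 8: remove NB -> ring=[86:NA]
Op 9: route key 93: none >= 93, wrap to smallest pos 86 -> NA
Op 10: route key 92: none >= 92, wrap to smallest pos 86 -> NA
Final route key 69: smallest pos >= 69 is 86 -> NA

Answer: NA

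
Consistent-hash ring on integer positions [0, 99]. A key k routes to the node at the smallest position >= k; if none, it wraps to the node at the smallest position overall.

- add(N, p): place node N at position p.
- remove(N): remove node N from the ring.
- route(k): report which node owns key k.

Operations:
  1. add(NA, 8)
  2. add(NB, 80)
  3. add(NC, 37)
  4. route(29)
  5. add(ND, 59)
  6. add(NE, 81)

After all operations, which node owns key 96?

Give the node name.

Op 1: add NA@8 -> ring=[8:NA]
Op 2: add NB@80 -> ring=[8:NA,80:NB]
Op 3: add NC@37 -> ring=[8:NA,37:NC,80:NB]
Op 4: route key 29: smallest pos >= 29 is 37 -> NC
Op 5: add ND@59 -> ring=[8:NA,37:NC,59:ND,80:NB]
Op 6: add NE@81 -> ring=[8:NA,37:NC,59:ND,80:NB,81:NE]
Final route key 96: none >= 96, wrap to smallest pos 8 -> NA

Answer: NA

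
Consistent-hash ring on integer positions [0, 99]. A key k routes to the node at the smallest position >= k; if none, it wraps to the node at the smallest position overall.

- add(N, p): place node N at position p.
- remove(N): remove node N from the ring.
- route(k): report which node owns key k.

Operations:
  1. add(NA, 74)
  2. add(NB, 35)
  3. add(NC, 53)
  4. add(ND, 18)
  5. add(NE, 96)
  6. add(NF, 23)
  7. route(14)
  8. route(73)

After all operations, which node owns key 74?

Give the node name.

Answer: NA

Derivation:
Op 1: add NA@74 -> ring=[74:NA]
Op 2: add NB@35 -> ring=[35:NB,74:NA]
Op 3: add NC@53 -> ring=[35:NB,53:NC,74:NA]
Op 4: add ND@18 -> ring=[18:ND,35:NB,53:NC,74:NA]
Op 5: add NE@96 -> ring=[18:ND,35:NB,53:NC,74:NA,96:NE]
Op 6: add NF@23 -> ring=[18:ND,23:NF,35:NB,53:NC,74:NA,96:NE]
Op 7: route key 14: smallest pos >= 14 is 18 -> ND
Op 8: route key 73: smallest pos >= 73 is 74 -> NA
Final route key 74: smallest pos >= 74 is 74 -> NA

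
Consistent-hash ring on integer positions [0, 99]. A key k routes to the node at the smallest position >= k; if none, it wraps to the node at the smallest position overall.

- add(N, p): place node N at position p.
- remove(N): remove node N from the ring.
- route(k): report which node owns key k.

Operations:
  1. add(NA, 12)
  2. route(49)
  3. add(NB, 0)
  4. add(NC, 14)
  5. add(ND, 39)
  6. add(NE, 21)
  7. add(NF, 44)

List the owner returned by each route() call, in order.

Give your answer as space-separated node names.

Answer: NA

Derivation:
Op 1: add NA@12 -> ring=[12:NA]
Op 2: route key 49: none >= 49, wrap to smallest pos 12 -> NA
Op 3: add NB@0 -> ring=[0:NB,12:NA]
Op 4: add NC@14 -> ring=[0:NB,12:NA,14:NC]
Op 5: add ND@39 -> ring=[0:NB,12:NA,14:NC,39:ND]
Op 6: add NE@21 -> ring=[0:NB,12:NA,14:NC,21:NE,39:ND]
Op 7: add NF@44 -> ring=[0:NB,12:NA,14:NC,21:NE,39:ND,44:NF]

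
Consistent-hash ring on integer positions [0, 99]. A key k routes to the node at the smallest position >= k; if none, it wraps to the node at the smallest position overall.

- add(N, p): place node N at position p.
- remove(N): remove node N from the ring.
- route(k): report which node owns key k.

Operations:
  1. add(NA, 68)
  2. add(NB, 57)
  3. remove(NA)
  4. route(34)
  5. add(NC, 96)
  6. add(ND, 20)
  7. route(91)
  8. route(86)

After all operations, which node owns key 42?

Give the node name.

Answer: NB

Derivation:
Op 1: add NA@68 -> ring=[68:NA]
Op 2: add NB@57 -> ring=[57:NB,68:NA]
Op 3: remove NA -> ring=[57:NB]
Op 4: route key 34: smallest pos >= 34 is 57 -> NB
Op 5: add NC@96 -> ring=[57:NB,96:NC]
Op 6: add ND@20 -> ring=[20:ND,57:NB,96:NC]
Op 7: route key 91: smallest pos >= 91 is 96 -> NC
Op 8: route key 86: smallest pos >= 86 is 96 -> NC
Final route key 42: smallest pos >= 42 is 57 -> NB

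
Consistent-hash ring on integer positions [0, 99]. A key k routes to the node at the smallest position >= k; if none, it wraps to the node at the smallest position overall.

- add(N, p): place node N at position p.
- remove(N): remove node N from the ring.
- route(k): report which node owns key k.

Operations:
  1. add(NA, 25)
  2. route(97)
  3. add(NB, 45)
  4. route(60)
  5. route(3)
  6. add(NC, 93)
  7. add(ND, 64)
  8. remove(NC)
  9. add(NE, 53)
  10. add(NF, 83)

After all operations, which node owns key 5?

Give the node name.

Answer: NA

Derivation:
Op 1: add NA@25 -> ring=[25:NA]
Op 2: route key 97: none >= 97, wrap to smallest pos 25 -> NA
Op 3: add NB@45 -> ring=[25:NA,45:NB]
Op 4: route key 60: none >= 60, wrap to smallest pos 25 -> NA
Op 5: route key 3: smallest pos >= 3 is 25 -> NA
Op 6: add NC@93 -> ring=[25:NA,45:NB,93:NC]
Op 7: add ND@64 -> ring=[25:NA,45:NB,64:ND,93:NC]
Op 8: remove NC -> ring=[25:NA,45:NB,64:ND]
Op 9: add NE@53 -> ring=[25:NA,45:NB,53:NE,64:ND]
Op 10: add NF@83 -> ring=[25:NA,45:NB,53:NE,64:ND,83:NF]
Final route key 5: smallest pos >= 5 is 25 -> NA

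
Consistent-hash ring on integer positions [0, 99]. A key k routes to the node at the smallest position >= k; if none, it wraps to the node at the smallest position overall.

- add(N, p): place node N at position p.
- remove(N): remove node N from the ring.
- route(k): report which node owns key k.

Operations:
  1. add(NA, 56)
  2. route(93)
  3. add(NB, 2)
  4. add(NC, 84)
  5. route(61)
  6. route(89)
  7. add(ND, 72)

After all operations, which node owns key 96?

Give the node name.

Answer: NB

Derivation:
Op 1: add NA@56 -> ring=[56:NA]
Op 2: route key 93: none >= 93, wrap to smallest pos 56 -> NA
Op 3: add NB@2 -> ring=[2:NB,56:NA]
Op 4: add NC@84 -> ring=[2:NB,56:NA,84:NC]
Op 5: route key 61: smallest pos >= 61 is 84 -> NC
Op 6: route key 89: none >= 89, wrap to smallest pos 2 -> NB
Op 7: add ND@72 -> ring=[2:NB,56:NA,72:ND,84:NC]
Final route key 96: none >= 96, wrap to smallest pos 2 -> NB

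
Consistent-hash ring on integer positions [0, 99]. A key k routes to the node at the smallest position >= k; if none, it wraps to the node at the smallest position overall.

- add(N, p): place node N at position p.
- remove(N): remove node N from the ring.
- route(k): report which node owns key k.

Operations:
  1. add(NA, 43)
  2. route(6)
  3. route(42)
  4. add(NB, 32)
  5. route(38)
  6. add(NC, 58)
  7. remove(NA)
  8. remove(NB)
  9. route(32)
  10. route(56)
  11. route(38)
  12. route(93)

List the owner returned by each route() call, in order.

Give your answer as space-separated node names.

Op 1: add NA@43 -> ring=[43:NA]
Op 2: route key 6: smallest pos >= 6 is 43 -> NA
Op 3: route key 42: smallest pos >= 42 is 43 -> NA
Op 4: add NB@32 -> ring=[32:NB,43:NA]
Op 5: route key 38: smallest pos >= 38 is 43 -> NA
Op 6: add NC@58 -> ring=[32:NB,43:NA,58:NC]
Op 7: remove NA -> ring=[32:NB,58:NC]
Op 8: remove NB -> ring=[58:NC]
Op 9: route key 32: smallest pos >= 32 is 58 -> NC
Op 10: route key 56: smallest pos >= 56 is 58 -> NC
Op 11: route key 38: smallest pos >= 38 is 58 -> NC
Op 12: route key 93: none >= 93, wrap to smallest pos 58 -> NC

Answer: NA NA NA NC NC NC NC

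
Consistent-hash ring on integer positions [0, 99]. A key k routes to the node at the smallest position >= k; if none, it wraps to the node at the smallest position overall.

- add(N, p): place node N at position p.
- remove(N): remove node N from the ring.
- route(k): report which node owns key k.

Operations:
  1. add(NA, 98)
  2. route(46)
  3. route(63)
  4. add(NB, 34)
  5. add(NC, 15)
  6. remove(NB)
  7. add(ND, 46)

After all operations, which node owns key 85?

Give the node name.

Op 1: add NA@98 -> ring=[98:NA]
Op 2: route key 46: smallest pos >= 46 is 98 -> NA
Op 3: route key 63: smallest pos >= 63 is 98 -> NA
Op 4: add NB@34 -> ring=[34:NB,98:NA]
Op 5: add NC@15 -> ring=[15:NC,34:NB,98:NA]
Op 6: remove NB -> ring=[15:NC,98:NA]
Op 7: add ND@46 -> ring=[15:NC,46:ND,98:NA]
Final route key 85: smallest pos >= 85 is 98 -> NA

Answer: NA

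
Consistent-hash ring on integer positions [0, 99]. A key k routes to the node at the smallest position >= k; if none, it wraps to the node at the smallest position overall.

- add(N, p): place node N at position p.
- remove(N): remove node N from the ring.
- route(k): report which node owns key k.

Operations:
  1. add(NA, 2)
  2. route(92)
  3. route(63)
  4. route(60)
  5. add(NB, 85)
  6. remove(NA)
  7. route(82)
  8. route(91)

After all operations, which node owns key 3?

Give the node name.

Op 1: add NA@2 -> ring=[2:NA]
Op 2: route key 92: none >= 92, wrap to smallest pos 2 -> NA
Op 3: route key 63: none >= 63, wrap to smallest pos 2 -> NA
Op 4: route key 60: none >= 60, wrap to smallest pos 2 -> NA
Op 5: add NB@85 -> ring=[2:NA,85:NB]
Op 6: remove NA -> ring=[85:NB]
Op 7: route key 82: smallest pos >= 82 is 85 -> NB
Op 8: route key 91: none >= 91, wrap to smallest pos 85 -> NB
Final route key 3: smallest pos >= 3 is 85 -> NB

Answer: NB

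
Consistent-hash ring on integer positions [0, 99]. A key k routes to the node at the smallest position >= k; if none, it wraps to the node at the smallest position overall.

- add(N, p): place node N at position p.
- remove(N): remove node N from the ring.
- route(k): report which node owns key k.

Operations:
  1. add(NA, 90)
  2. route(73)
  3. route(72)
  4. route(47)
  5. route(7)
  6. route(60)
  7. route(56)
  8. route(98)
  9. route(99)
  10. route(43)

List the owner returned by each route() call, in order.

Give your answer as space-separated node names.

Op 1: add NA@90 -> ring=[90:NA]
Op 2: route key 73: smallest pos >= 73 is 90 -> NA
Op 3: route key 72: smallest pos >= 72 is 90 -> NA
Op 4: route key 47: smallest pos >= 47 is 90 -> NA
Op 5: route key 7: smallest pos >= 7 is 90 -> NA
Op 6: route key 60: smallest pos >= 60 is 90 -> NA
Op 7: route key 56: smallest pos >= 56 is 90 -> NA
Op 8: route key 98: none >= 98, wrap to smallest pos 90 -> NA
Op 9: route key 99: none >= 99, wrap to smallest pos 90 -> NA
Op 10: route key 43: smallest pos >= 43 is 90 -> NA

Answer: NA NA NA NA NA NA NA NA NA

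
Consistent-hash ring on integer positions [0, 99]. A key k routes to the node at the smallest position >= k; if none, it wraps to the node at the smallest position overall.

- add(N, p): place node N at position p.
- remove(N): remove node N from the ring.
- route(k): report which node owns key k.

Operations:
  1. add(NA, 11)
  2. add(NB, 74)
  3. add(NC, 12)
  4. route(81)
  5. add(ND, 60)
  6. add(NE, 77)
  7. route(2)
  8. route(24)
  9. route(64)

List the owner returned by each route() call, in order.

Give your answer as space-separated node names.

Op 1: add NA@11 -> ring=[11:NA]
Op 2: add NB@74 -> ring=[11:NA,74:NB]
Op 3: add NC@12 -> ring=[11:NA,12:NC,74:NB]
Op 4: route key 81: none >= 81, wrap to smallest pos 11 -> NA
Op 5: add ND@60 -> ring=[11:NA,12:NC,60:ND,74:NB]
Op 6: add NE@77 -> ring=[11:NA,12:NC,60:ND,74:NB,77:NE]
Op 7: route key 2: smallest pos >= 2 is 11 -> NA
Op 8: route key 24: smallest pos >= 24 is 60 -> ND
Op 9: route key 64: smallest pos >= 64 is 74 -> NB

Answer: NA NA ND NB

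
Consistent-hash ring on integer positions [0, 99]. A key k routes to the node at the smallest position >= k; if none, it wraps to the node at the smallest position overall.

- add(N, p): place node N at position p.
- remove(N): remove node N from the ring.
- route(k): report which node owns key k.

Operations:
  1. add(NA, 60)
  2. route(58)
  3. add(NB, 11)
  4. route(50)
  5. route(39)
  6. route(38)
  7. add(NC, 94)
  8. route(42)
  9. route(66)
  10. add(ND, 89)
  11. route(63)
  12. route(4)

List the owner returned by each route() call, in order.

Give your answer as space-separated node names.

Op 1: add NA@60 -> ring=[60:NA]
Op 2: route key 58: smallest pos >= 58 is 60 -> NA
Op 3: add NB@11 -> ring=[11:NB,60:NA]
Op 4: route key 50: smallest pos >= 50 is 60 -> NA
Op 5: route key 39: smallest pos >= 39 is 60 -> NA
Op 6: route key 38: smallest pos >= 38 is 60 -> NA
Op 7: add NC@94 -> ring=[11:NB,60:NA,94:NC]
Op 8: route key 42: smallest pos >= 42 is 60 -> NA
Op 9: route key 66: smallest pos >= 66 is 94 -> NC
Op 10: add ND@89 -> ring=[11:NB,60:NA,89:ND,94:NC]
Op 11: route key 63: smallest pos >= 63 is 89 -> ND
Op 12: route key 4: smallest pos >= 4 is 11 -> NB

Answer: NA NA NA NA NA NC ND NB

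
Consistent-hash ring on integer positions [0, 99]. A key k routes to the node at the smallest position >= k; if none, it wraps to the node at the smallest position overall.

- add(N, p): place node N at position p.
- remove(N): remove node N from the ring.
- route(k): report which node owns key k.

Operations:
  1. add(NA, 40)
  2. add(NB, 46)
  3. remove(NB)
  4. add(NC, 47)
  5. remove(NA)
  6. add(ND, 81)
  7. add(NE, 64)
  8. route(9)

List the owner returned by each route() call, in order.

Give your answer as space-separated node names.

Op 1: add NA@40 -> ring=[40:NA]
Op 2: add NB@46 -> ring=[40:NA,46:NB]
Op 3: remove NB -> ring=[40:NA]
Op 4: add NC@47 -> ring=[40:NA,47:NC]
Op 5: remove NA -> ring=[47:NC]
Op 6: add ND@81 -> ring=[47:NC,81:ND]
Op 7: add NE@64 -> ring=[47:NC,64:NE,81:ND]
Op 8: route key 9: smallest pos >= 9 is 47 -> NC

Answer: NC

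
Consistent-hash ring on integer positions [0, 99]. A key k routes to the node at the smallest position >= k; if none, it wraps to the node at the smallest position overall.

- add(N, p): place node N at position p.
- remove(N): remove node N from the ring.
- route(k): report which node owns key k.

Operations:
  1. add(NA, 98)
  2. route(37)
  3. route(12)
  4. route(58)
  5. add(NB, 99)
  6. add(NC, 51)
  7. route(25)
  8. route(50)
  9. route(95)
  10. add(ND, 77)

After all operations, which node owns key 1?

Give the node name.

Answer: NC

Derivation:
Op 1: add NA@98 -> ring=[98:NA]
Op 2: route key 37: smallest pos >= 37 is 98 -> NA
Op 3: route key 12: smallest pos >= 12 is 98 -> NA
Op 4: route key 58: smallest pos >= 58 is 98 -> NA
Op 5: add NB@99 -> ring=[98:NA,99:NB]
Op 6: add NC@51 -> ring=[51:NC,98:NA,99:NB]
Op 7: route key 25: smallest pos >= 25 is 51 -> NC
Op 8: route key 50: smallest pos >= 50 is 51 -> NC
Op 9: route key 95: smallest pos >= 95 is 98 -> NA
Op 10: add ND@77 -> ring=[51:NC,77:ND,98:NA,99:NB]
Final route key 1: smallest pos >= 1 is 51 -> NC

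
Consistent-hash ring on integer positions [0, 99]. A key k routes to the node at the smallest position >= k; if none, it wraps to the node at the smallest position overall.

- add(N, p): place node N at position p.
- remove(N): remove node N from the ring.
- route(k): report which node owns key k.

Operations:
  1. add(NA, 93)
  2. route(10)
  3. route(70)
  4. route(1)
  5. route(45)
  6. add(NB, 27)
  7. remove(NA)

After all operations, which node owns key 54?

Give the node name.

Op 1: add NA@93 -> ring=[93:NA]
Op 2: route key 10: smallest pos >= 10 is 93 -> NA
Op 3: route key 70: smallest pos >= 70 is 93 -> NA
Op 4: route key 1: smallest pos >= 1 is 93 -> NA
Op 5: route key 45: smallest pos >= 45 is 93 -> NA
Op 6: add NB@27 -> ring=[27:NB,93:NA]
Op 7: remove NA -> ring=[27:NB]
Final route key 54: none >= 54, wrap to smallest pos 27 -> NB

Answer: NB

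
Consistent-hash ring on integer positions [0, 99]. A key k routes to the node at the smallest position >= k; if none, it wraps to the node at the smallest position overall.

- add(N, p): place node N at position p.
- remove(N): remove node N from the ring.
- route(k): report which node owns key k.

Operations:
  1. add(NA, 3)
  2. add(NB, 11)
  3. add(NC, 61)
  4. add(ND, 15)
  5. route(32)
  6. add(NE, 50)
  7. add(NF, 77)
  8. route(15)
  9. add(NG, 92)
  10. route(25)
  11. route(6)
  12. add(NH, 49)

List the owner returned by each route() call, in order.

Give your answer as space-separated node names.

Op 1: add NA@3 -> ring=[3:NA]
Op 2: add NB@11 -> ring=[3:NA,11:NB]
Op 3: add NC@61 -> ring=[3:NA,11:NB,61:NC]
Op 4: add ND@15 -> ring=[3:NA,11:NB,15:ND,61:NC]
Op 5: route key 32: smallest pos >= 32 is 61 -> NC
Op 6: add NE@50 -> ring=[3:NA,11:NB,15:ND,50:NE,61:NC]
Op 7: add NF@77 -> ring=[3:NA,11:NB,15:ND,50:NE,61:NC,77:NF]
Op 8: route key 15: smallest pos >= 15 is 15 -> ND
Op 9: add NG@92 -> ring=[3:NA,11:NB,15:ND,50:NE,61:NC,77:NF,92:NG]
Op 10: route key 25: smallest pos >= 25 is 50 -> NE
Op 11: route key 6: smallest pos >= 6 is 11 -> NB
Op 12: add NH@49 -> ring=[3:NA,11:NB,15:ND,49:NH,50:NE,61:NC,77:NF,92:NG]

Answer: NC ND NE NB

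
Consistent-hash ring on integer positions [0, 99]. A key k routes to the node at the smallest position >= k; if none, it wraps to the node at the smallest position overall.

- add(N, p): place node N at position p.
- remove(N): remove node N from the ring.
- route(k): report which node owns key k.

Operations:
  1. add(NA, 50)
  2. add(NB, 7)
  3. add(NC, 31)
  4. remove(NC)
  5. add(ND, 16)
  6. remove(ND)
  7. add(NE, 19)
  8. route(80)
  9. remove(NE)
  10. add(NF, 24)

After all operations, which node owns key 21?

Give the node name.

Answer: NF

Derivation:
Op 1: add NA@50 -> ring=[50:NA]
Op 2: add NB@7 -> ring=[7:NB,50:NA]
Op 3: add NC@31 -> ring=[7:NB,31:NC,50:NA]
Op 4: remove NC -> ring=[7:NB,50:NA]
Op 5: add ND@16 -> ring=[7:NB,16:ND,50:NA]
Op 6: remove ND -> ring=[7:NB,50:NA]
Op 7: add NE@19 -> ring=[7:NB,19:NE,50:NA]
Op 8: route key 80: none >= 80, wrap to smallest pos 7 -> NB
Op 9: remove NE -> ring=[7:NB,50:NA]
Op 10: add NF@24 -> ring=[7:NB,24:NF,50:NA]
Final route key 21: smallest pos >= 21 is 24 -> NF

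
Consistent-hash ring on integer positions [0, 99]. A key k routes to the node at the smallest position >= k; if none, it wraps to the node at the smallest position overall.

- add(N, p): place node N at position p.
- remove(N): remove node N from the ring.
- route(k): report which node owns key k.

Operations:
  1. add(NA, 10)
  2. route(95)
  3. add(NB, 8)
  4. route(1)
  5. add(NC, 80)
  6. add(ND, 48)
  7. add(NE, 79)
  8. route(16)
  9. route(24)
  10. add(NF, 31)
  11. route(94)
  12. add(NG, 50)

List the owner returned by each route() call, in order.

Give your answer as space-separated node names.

Op 1: add NA@10 -> ring=[10:NA]
Op 2: route key 95: none >= 95, wrap to smallest pos 10 -> NA
Op 3: add NB@8 -> ring=[8:NB,10:NA]
Op 4: route key 1: smallest pos >= 1 is 8 -> NB
Op 5: add NC@80 -> ring=[8:NB,10:NA,80:NC]
Op 6: add ND@48 -> ring=[8:NB,10:NA,48:ND,80:NC]
Op 7: add NE@79 -> ring=[8:NB,10:NA,48:ND,79:NE,80:NC]
Op 8: route key 16: smallest pos >= 16 is 48 -> ND
Op 9: route key 24: smallest pos >= 24 is 48 -> ND
Op 10: add NF@31 -> ring=[8:NB,10:NA,31:NF,48:ND,79:NE,80:NC]
Op 11: route key 94: none >= 94, wrap to smallest pos 8 -> NB
Op 12: add NG@50 -> ring=[8:NB,10:NA,31:NF,48:ND,50:NG,79:NE,80:NC]

Answer: NA NB ND ND NB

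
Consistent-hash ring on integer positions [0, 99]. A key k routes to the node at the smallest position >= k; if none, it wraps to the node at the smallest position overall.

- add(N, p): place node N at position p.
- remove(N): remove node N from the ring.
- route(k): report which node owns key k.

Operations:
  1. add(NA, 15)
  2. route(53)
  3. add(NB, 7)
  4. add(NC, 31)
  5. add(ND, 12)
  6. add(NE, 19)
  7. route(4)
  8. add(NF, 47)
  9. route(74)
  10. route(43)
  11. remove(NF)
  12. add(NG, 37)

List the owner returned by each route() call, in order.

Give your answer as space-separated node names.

Op 1: add NA@15 -> ring=[15:NA]
Op 2: route key 53: none >= 53, wrap to smallest pos 15 -> NA
Op 3: add NB@7 -> ring=[7:NB,15:NA]
Op 4: add NC@31 -> ring=[7:NB,15:NA,31:NC]
Op 5: add ND@12 -> ring=[7:NB,12:ND,15:NA,31:NC]
Op 6: add NE@19 -> ring=[7:NB,12:ND,15:NA,19:NE,31:NC]
Op 7: route key 4: smallest pos >= 4 is 7 -> NB
Op 8: add NF@47 -> ring=[7:NB,12:ND,15:NA,19:NE,31:NC,47:NF]
Op 9: route key 74: none >= 74, wrap to smallest pos 7 -> NB
Op 10: route key 43: smallest pos >= 43 is 47 -> NF
Op 11: remove NF -> ring=[7:NB,12:ND,15:NA,19:NE,31:NC]
Op 12: add NG@37 -> ring=[7:NB,12:ND,15:NA,19:NE,31:NC,37:NG]

Answer: NA NB NB NF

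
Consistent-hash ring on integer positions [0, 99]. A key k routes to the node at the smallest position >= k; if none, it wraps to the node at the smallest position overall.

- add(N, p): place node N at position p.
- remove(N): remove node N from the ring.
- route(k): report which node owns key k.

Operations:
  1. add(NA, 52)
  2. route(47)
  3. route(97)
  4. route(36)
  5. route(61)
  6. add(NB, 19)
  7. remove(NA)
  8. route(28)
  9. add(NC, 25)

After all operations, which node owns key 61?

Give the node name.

Answer: NB

Derivation:
Op 1: add NA@52 -> ring=[52:NA]
Op 2: route key 47: smallest pos >= 47 is 52 -> NA
Op 3: route key 97: none >= 97, wrap to smallest pos 52 -> NA
Op 4: route key 36: smallest pos >= 36 is 52 -> NA
Op 5: route key 61: none >= 61, wrap to smallest pos 52 -> NA
Op 6: add NB@19 -> ring=[19:NB,52:NA]
Op 7: remove NA -> ring=[19:NB]
Op 8: route key 28: none >= 28, wrap to smallest pos 19 -> NB
Op 9: add NC@25 -> ring=[19:NB,25:NC]
Final route key 61: none >= 61, wrap to smallest pos 19 -> NB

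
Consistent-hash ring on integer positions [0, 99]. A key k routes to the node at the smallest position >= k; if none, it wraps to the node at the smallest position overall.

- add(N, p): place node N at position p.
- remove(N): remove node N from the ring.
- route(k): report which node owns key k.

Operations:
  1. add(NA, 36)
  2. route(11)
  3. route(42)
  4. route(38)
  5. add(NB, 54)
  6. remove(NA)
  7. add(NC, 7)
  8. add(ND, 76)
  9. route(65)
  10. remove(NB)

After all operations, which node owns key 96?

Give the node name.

Op 1: add NA@36 -> ring=[36:NA]
Op 2: route key 11: smallest pos >= 11 is 36 -> NA
Op 3: route key 42: none >= 42, wrap to smallest pos 36 -> NA
Op 4: route key 38: none >= 38, wrap to smallest pos 36 -> NA
Op 5: add NB@54 -> ring=[36:NA,54:NB]
Op 6: remove NA -> ring=[54:NB]
Op 7: add NC@7 -> ring=[7:NC,54:NB]
Op 8: add ND@76 -> ring=[7:NC,54:NB,76:ND]
Op 9: route key 65: smallest pos >= 65 is 76 -> ND
Op 10: remove NB -> ring=[7:NC,76:ND]
Final route key 96: none >= 96, wrap to smallest pos 7 -> NC

Answer: NC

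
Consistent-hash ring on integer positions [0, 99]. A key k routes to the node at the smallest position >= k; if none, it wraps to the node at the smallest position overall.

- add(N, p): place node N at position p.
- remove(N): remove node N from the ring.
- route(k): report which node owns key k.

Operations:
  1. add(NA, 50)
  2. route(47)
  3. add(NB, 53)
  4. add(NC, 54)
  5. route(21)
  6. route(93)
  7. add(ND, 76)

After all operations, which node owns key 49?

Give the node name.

Op 1: add NA@50 -> ring=[50:NA]
Op 2: route key 47: smallest pos >= 47 is 50 -> NA
Op 3: add NB@53 -> ring=[50:NA,53:NB]
Op 4: add NC@54 -> ring=[50:NA,53:NB,54:NC]
Op 5: route key 21: smallest pos >= 21 is 50 -> NA
Op 6: route key 93: none >= 93, wrap to smallest pos 50 -> NA
Op 7: add ND@76 -> ring=[50:NA,53:NB,54:NC,76:ND]
Final route key 49: smallest pos >= 49 is 50 -> NA

Answer: NA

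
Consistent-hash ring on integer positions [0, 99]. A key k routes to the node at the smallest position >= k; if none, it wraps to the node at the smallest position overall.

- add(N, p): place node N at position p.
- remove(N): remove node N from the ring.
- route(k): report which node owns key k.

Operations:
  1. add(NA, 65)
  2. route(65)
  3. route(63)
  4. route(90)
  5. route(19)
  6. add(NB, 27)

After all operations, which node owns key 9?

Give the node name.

Answer: NB

Derivation:
Op 1: add NA@65 -> ring=[65:NA]
Op 2: route key 65: smallest pos >= 65 is 65 -> NA
Op 3: route key 63: smallest pos >= 63 is 65 -> NA
Op 4: route key 90: none >= 90, wrap to smallest pos 65 -> NA
Op 5: route key 19: smallest pos >= 19 is 65 -> NA
Op 6: add NB@27 -> ring=[27:NB,65:NA]
Final route key 9: smallest pos >= 9 is 27 -> NB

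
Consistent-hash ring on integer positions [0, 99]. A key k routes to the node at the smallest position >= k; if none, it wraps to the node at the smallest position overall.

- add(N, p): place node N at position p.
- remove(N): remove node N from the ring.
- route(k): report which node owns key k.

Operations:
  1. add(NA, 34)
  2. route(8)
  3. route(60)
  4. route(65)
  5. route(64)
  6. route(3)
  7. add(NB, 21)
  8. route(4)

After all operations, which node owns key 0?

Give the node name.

Answer: NB

Derivation:
Op 1: add NA@34 -> ring=[34:NA]
Op 2: route key 8: smallest pos >= 8 is 34 -> NA
Op 3: route key 60: none >= 60, wrap to smallest pos 34 -> NA
Op 4: route key 65: none >= 65, wrap to smallest pos 34 -> NA
Op 5: route key 64: none >= 64, wrap to smallest pos 34 -> NA
Op 6: route key 3: smallest pos >= 3 is 34 -> NA
Op 7: add NB@21 -> ring=[21:NB,34:NA]
Op 8: route key 4: smallest pos >= 4 is 21 -> NB
Final route key 0: smallest pos >= 0 is 21 -> NB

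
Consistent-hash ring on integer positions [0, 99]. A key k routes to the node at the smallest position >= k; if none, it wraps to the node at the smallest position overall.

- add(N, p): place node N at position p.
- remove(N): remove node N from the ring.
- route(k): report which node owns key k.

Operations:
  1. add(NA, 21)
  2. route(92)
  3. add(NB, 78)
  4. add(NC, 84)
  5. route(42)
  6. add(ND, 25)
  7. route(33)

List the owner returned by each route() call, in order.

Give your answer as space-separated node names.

Op 1: add NA@21 -> ring=[21:NA]
Op 2: route key 92: none >= 92, wrap to smallest pos 21 -> NA
Op 3: add NB@78 -> ring=[21:NA,78:NB]
Op 4: add NC@84 -> ring=[21:NA,78:NB,84:NC]
Op 5: route key 42: smallest pos >= 42 is 78 -> NB
Op 6: add ND@25 -> ring=[21:NA,25:ND,78:NB,84:NC]
Op 7: route key 33: smallest pos >= 33 is 78 -> NB

Answer: NA NB NB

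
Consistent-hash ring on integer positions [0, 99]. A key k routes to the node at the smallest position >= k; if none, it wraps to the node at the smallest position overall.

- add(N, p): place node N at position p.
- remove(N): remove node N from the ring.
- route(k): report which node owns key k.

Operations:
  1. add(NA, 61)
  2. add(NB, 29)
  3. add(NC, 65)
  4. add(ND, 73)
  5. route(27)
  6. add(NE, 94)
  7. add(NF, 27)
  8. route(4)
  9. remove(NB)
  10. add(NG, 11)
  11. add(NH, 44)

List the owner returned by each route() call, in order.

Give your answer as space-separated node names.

Answer: NB NF

Derivation:
Op 1: add NA@61 -> ring=[61:NA]
Op 2: add NB@29 -> ring=[29:NB,61:NA]
Op 3: add NC@65 -> ring=[29:NB,61:NA,65:NC]
Op 4: add ND@73 -> ring=[29:NB,61:NA,65:NC,73:ND]
Op 5: route key 27: smallest pos >= 27 is 29 -> NB
Op 6: add NE@94 -> ring=[29:NB,61:NA,65:NC,73:ND,94:NE]
Op 7: add NF@27 -> ring=[27:NF,29:NB,61:NA,65:NC,73:ND,94:NE]
Op 8: route key 4: smallest pos >= 4 is 27 -> NF
Op 9: remove NB -> ring=[27:NF,61:NA,65:NC,73:ND,94:NE]
Op 10: add NG@11 -> ring=[11:NG,27:NF,61:NA,65:NC,73:ND,94:NE]
Op 11: add NH@44 -> ring=[11:NG,27:NF,44:NH,61:NA,65:NC,73:ND,94:NE]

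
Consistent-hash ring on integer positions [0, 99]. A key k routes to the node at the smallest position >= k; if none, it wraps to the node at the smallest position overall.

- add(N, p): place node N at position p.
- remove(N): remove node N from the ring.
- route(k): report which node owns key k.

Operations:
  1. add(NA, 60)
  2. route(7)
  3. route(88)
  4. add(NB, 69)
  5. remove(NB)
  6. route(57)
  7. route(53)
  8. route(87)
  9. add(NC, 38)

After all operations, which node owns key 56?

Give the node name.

Answer: NA

Derivation:
Op 1: add NA@60 -> ring=[60:NA]
Op 2: route key 7: smallest pos >= 7 is 60 -> NA
Op 3: route key 88: none >= 88, wrap to smallest pos 60 -> NA
Op 4: add NB@69 -> ring=[60:NA,69:NB]
Op 5: remove NB -> ring=[60:NA]
Op 6: route key 57: smallest pos >= 57 is 60 -> NA
Op 7: route key 53: smallest pos >= 53 is 60 -> NA
Op 8: route key 87: none >= 87, wrap to smallest pos 60 -> NA
Op 9: add NC@38 -> ring=[38:NC,60:NA]
Final route key 56: smallest pos >= 56 is 60 -> NA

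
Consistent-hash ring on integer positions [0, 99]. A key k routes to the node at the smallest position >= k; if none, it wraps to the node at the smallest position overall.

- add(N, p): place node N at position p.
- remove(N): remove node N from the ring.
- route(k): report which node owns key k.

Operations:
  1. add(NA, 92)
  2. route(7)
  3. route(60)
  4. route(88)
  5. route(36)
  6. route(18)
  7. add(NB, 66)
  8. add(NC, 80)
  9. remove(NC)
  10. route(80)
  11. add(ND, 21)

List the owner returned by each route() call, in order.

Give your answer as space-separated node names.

Op 1: add NA@92 -> ring=[92:NA]
Op 2: route key 7: smallest pos >= 7 is 92 -> NA
Op 3: route key 60: smallest pos >= 60 is 92 -> NA
Op 4: route key 88: smallest pos >= 88 is 92 -> NA
Op 5: route key 36: smallest pos >= 36 is 92 -> NA
Op 6: route key 18: smallest pos >= 18 is 92 -> NA
Op 7: add NB@66 -> ring=[66:NB,92:NA]
Op 8: add NC@80 -> ring=[66:NB,80:NC,92:NA]
Op 9: remove NC -> ring=[66:NB,92:NA]
Op 10: route key 80: smallest pos >= 80 is 92 -> NA
Op 11: add ND@21 -> ring=[21:ND,66:NB,92:NA]

Answer: NA NA NA NA NA NA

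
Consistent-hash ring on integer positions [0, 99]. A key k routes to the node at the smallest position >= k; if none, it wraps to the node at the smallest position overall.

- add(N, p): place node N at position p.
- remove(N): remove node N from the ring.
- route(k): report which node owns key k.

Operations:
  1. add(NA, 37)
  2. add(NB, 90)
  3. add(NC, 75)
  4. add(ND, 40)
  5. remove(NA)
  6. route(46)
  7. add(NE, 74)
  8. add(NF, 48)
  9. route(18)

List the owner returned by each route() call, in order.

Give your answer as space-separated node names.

Op 1: add NA@37 -> ring=[37:NA]
Op 2: add NB@90 -> ring=[37:NA,90:NB]
Op 3: add NC@75 -> ring=[37:NA,75:NC,90:NB]
Op 4: add ND@40 -> ring=[37:NA,40:ND,75:NC,90:NB]
Op 5: remove NA -> ring=[40:ND,75:NC,90:NB]
Op 6: route key 46: smallest pos >= 46 is 75 -> NC
Op 7: add NE@74 -> ring=[40:ND,74:NE,75:NC,90:NB]
Op 8: add NF@48 -> ring=[40:ND,48:NF,74:NE,75:NC,90:NB]
Op 9: route key 18: smallest pos >= 18 is 40 -> ND

Answer: NC ND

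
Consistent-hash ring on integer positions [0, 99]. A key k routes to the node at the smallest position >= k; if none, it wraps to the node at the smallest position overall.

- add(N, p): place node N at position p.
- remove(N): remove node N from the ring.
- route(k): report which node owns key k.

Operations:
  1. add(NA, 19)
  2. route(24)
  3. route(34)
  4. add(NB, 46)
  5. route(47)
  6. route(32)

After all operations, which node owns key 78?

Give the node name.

Answer: NA

Derivation:
Op 1: add NA@19 -> ring=[19:NA]
Op 2: route key 24: none >= 24, wrap to smallest pos 19 -> NA
Op 3: route key 34: none >= 34, wrap to smallest pos 19 -> NA
Op 4: add NB@46 -> ring=[19:NA,46:NB]
Op 5: route key 47: none >= 47, wrap to smallest pos 19 -> NA
Op 6: route key 32: smallest pos >= 32 is 46 -> NB
Final route key 78: none >= 78, wrap to smallest pos 19 -> NA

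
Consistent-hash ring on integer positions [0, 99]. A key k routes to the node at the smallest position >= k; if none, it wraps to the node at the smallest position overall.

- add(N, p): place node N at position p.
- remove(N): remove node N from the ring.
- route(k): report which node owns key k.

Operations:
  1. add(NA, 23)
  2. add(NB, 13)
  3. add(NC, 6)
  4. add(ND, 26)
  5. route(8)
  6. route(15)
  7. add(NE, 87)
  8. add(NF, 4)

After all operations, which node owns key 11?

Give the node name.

Answer: NB

Derivation:
Op 1: add NA@23 -> ring=[23:NA]
Op 2: add NB@13 -> ring=[13:NB,23:NA]
Op 3: add NC@6 -> ring=[6:NC,13:NB,23:NA]
Op 4: add ND@26 -> ring=[6:NC,13:NB,23:NA,26:ND]
Op 5: route key 8: smallest pos >= 8 is 13 -> NB
Op 6: route key 15: smallest pos >= 15 is 23 -> NA
Op 7: add NE@87 -> ring=[6:NC,13:NB,23:NA,26:ND,87:NE]
Op 8: add NF@4 -> ring=[4:NF,6:NC,13:NB,23:NA,26:ND,87:NE]
Final route key 11: smallest pos >= 11 is 13 -> NB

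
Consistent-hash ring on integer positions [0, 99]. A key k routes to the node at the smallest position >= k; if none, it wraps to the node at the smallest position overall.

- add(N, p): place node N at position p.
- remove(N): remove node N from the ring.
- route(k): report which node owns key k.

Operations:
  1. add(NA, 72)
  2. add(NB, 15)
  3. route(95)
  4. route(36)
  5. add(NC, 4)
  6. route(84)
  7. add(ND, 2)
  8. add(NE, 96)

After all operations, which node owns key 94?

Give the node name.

Answer: NE

Derivation:
Op 1: add NA@72 -> ring=[72:NA]
Op 2: add NB@15 -> ring=[15:NB,72:NA]
Op 3: route key 95: none >= 95, wrap to smallest pos 15 -> NB
Op 4: route key 36: smallest pos >= 36 is 72 -> NA
Op 5: add NC@4 -> ring=[4:NC,15:NB,72:NA]
Op 6: route key 84: none >= 84, wrap to smallest pos 4 -> NC
Op 7: add ND@2 -> ring=[2:ND,4:NC,15:NB,72:NA]
Op 8: add NE@96 -> ring=[2:ND,4:NC,15:NB,72:NA,96:NE]
Final route key 94: smallest pos >= 94 is 96 -> NE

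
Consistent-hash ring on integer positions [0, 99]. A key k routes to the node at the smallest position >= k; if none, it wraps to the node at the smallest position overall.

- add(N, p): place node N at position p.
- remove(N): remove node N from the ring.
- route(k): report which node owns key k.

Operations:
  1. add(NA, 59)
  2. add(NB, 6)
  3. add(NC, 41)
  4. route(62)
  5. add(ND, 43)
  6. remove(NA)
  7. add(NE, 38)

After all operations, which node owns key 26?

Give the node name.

Op 1: add NA@59 -> ring=[59:NA]
Op 2: add NB@6 -> ring=[6:NB,59:NA]
Op 3: add NC@41 -> ring=[6:NB,41:NC,59:NA]
Op 4: route key 62: none >= 62, wrap to smallest pos 6 -> NB
Op 5: add ND@43 -> ring=[6:NB,41:NC,43:ND,59:NA]
Op 6: remove NA -> ring=[6:NB,41:NC,43:ND]
Op 7: add NE@38 -> ring=[6:NB,38:NE,41:NC,43:ND]
Final route key 26: smallest pos >= 26 is 38 -> NE

Answer: NE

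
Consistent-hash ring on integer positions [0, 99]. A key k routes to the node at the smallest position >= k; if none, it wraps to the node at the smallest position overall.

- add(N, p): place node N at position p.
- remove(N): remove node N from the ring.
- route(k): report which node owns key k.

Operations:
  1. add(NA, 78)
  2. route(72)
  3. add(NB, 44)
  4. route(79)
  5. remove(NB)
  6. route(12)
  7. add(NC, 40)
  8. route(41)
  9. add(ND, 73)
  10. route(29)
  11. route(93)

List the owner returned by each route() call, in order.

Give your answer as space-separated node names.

Op 1: add NA@78 -> ring=[78:NA]
Op 2: route key 72: smallest pos >= 72 is 78 -> NA
Op 3: add NB@44 -> ring=[44:NB,78:NA]
Op 4: route key 79: none >= 79, wrap to smallest pos 44 -> NB
Op 5: remove NB -> ring=[78:NA]
Op 6: route key 12: smallest pos >= 12 is 78 -> NA
Op 7: add NC@40 -> ring=[40:NC,78:NA]
Op 8: route key 41: smallest pos >= 41 is 78 -> NA
Op 9: add ND@73 -> ring=[40:NC,73:ND,78:NA]
Op 10: route key 29: smallest pos >= 29 is 40 -> NC
Op 11: route key 93: none >= 93, wrap to smallest pos 40 -> NC

Answer: NA NB NA NA NC NC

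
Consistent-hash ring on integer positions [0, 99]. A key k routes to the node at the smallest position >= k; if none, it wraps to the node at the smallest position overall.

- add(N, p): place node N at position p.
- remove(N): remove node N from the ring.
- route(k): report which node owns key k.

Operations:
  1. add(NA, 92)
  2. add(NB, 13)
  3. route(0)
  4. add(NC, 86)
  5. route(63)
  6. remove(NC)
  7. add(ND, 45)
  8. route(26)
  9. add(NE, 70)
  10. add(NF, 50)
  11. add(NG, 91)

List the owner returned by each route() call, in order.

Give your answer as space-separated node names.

Op 1: add NA@92 -> ring=[92:NA]
Op 2: add NB@13 -> ring=[13:NB,92:NA]
Op 3: route key 0: smallest pos >= 0 is 13 -> NB
Op 4: add NC@86 -> ring=[13:NB,86:NC,92:NA]
Op 5: route key 63: smallest pos >= 63 is 86 -> NC
Op 6: remove NC -> ring=[13:NB,92:NA]
Op 7: add ND@45 -> ring=[13:NB,45:ND,92:NA]
Op 8: route key 26: smallest pos >= 26 is 45 -> ND
Op 9: add NE@70 -> ring=[13:NB,45:ND,70:NE,92:NA]
Op 10: add NF@50 -> ring=[13:NB,45:ND,50:NF,70:NE,92:NA]
Op 11: add NG@91 -> ring=[13:NB,45:ND,50:NF,70:NE,91:NG,92:NA]

Answer: NB NC ND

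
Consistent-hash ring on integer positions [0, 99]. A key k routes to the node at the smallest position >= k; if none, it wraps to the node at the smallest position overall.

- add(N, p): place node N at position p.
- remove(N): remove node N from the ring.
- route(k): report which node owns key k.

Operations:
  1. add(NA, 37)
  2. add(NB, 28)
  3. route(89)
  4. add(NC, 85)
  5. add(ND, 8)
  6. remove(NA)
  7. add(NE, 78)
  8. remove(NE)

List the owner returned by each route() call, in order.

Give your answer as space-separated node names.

Op 1: add NA@37 -> ring=[37:NA]
Op 2: add NB@28 -> ring=[28:NB,37:NA]
Op 3: route key 89: none >= 89, wrap to smallest pos 28 -> NB
Op 4: add NC@85 -> ring=[28:NB,37:NA,85:NC]
Op 5: add ND@8 -> ring=[8:ND,28:NB,37:NA,85:NC]
Op 6: remove NA -> ring=[8:ND,28:NB,85:NC]
Op 7: add NE@78 -> ring=[8:ND,28:NB,78:NE,85:NC]
Op 8: remove NE -> ring=[8:ND,28:NB,85:NC]

Answer: NB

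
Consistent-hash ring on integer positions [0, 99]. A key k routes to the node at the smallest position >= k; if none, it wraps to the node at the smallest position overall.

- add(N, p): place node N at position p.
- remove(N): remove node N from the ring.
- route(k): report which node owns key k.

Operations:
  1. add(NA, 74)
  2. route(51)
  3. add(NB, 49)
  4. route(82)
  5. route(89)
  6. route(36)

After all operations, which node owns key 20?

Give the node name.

Op 1: add NA@74 -> ring=[74:NA]
Op 2: route key 51: smallest pos >= 51 is 74 -> NA
Op 3: add NB@49 -> ring=[49:NB,74:NA]
Op 4: route key 82: none >= 82, wrap to smallest pos 49 -> NB
Op 5: route key 89: none >= 89, wrap to smallest pos 49 -> NB
Op 6: route key 36: smallest pos >= 36 is 49 -> NB
Final route key 20: smallest pos >= 20 is 49 -> NB

Answer: NB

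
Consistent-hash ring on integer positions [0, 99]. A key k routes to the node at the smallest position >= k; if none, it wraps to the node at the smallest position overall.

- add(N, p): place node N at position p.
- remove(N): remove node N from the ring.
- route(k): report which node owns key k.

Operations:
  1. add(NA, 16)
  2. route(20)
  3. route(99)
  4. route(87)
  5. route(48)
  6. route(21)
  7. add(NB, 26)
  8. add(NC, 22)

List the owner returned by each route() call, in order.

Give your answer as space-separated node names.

Op 1: add NA@16 -> ring=[16:NA]
Op 2: route key 20: none >= 20, wrap to smallest pos 16 -> NA
Op 3: route key 99: none >= 99, wrap to smallest pos 16 -> NA
Op 4: route key 87: none >= 87, wrap to smallest pos 16 -> NA
Op 5: route key 48: none >= 48, wrap to smallest pos 16 -> NA
Op 6: route key 21: none >= 21, wrap to smallest pos 16 -> NA
Op 7: add NB@26 -> ring=[16:NA,26:NB]
Op 8: add NC@22 -> ring=[16:NA,22:NC,26:NB]

Answer: NA NA NA NA NA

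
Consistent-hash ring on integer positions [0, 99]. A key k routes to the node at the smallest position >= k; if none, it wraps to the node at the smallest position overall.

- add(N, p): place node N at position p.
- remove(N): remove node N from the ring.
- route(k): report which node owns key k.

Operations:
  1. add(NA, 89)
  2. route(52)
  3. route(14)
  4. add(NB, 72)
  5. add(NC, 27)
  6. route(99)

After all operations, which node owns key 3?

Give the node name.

Op 1: add NA@89 -> ring=[89:NA]
Op 2: route key 52: smallest pos >= 52 is 89 -> NA
Op 3: route key 14: smallest pos >= 14 is 89 -> NA
Op 4: add NB@72 -> ring=[72:NB,89:NA]
Op 5: add NC@27 -> ring=[27:NC,72:NB,89:NA]
Op 6: route key 99: none >= 99, wrap to smallest pos 27 -> NC
Final route key 3: smallest pos >= 3 is 27 -> NC

Answer: NC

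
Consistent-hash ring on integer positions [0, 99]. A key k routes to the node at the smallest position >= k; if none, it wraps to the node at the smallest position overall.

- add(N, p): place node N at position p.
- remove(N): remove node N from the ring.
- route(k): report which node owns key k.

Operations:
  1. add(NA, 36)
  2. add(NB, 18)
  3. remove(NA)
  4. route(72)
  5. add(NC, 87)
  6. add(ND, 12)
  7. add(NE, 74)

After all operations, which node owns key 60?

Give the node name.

Op 1: add NA@36 -> ring=[36:NA]
Op 2: add NB@18 -> ring=[18:NB,36:NA]
Op 3: remove NA -> ring=[18:NB]
Op 4: route key 72: none >= 72, wrap to smallest pos 18 -> NB
Op 5: add NC@87 -> ring=[18:NB,87:NC]
Op 6: add ND@12 -> ring=[12:ND,18:NB,87:NC]
Op 7: add NE@74 -> ring=[12:ND,18:NB,74:NE,87:NC]
Final route key 60: smallest pos >= 60 is 74 -> NE

Answer: NE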